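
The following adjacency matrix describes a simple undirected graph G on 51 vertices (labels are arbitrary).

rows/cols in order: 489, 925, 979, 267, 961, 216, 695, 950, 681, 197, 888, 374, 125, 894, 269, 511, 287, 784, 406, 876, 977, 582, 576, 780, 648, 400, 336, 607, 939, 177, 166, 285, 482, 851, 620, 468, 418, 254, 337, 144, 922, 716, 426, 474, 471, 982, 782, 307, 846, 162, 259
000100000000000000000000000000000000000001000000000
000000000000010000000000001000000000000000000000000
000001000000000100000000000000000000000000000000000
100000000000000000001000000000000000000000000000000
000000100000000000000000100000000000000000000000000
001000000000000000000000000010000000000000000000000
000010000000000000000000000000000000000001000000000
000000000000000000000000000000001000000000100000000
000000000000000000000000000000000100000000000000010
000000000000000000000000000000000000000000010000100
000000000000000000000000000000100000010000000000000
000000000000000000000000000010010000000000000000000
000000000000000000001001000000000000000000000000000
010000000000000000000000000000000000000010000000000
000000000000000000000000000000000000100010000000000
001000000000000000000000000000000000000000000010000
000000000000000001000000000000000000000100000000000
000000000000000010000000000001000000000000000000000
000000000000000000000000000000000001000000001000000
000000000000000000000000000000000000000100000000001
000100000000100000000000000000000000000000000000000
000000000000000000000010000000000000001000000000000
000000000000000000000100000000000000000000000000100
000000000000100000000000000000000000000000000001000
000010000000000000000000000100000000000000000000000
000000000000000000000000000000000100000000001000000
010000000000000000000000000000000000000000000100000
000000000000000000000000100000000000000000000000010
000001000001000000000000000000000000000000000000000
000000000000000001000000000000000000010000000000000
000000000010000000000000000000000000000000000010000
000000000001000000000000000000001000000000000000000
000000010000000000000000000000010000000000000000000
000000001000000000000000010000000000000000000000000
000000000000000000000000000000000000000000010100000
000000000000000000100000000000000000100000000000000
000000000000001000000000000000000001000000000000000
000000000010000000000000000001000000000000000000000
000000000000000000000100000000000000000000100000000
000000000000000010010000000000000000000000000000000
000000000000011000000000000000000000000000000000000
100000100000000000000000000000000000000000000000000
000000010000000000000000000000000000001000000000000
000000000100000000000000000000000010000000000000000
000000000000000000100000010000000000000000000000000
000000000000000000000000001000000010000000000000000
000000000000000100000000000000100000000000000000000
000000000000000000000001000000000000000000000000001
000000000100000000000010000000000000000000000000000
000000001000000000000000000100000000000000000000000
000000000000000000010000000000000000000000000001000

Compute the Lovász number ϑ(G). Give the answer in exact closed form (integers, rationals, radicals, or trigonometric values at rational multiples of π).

51*cos(pi/51)/(cos(pi/51) + 1)

deg(125) = 2; N(125) = {977, 780}.
Vertex 648 has 2 neighbors: 961, 607.
Vertex 876 has 2 neighbors: 144, 259.
Vertex 400 has 2 neighbors: 851, 471.
51-vertex 2-regular graph: this is C_{51}, the 51-cycle.
A has 26 distinct eigenvalues ≈ [2.0, 1.985, 1.94, 1.865, 1.762, 1.632, 1.478, 1.301, 1.105, 0.891, 0.665, 0.428, 0.185, -0.062, -0.307, -0.547, -0.78, -1.0, -1.205, -1.392, -1.558, -1.7, -1.817, -1.906, -1.966, -1.996].
With N=51: ϑ(G) = 51·(-(-1)*2*cos(pi/51))/(2−(-2*cos(pi/51))) = 51*cos(pi/51)/(cos(pi/51) + 1).
ϑ(G) ≈ 25.4758.
25 ≤ 51*cos(pi/51)/(cos(pi/51) + 1) ≤ 26: both strict.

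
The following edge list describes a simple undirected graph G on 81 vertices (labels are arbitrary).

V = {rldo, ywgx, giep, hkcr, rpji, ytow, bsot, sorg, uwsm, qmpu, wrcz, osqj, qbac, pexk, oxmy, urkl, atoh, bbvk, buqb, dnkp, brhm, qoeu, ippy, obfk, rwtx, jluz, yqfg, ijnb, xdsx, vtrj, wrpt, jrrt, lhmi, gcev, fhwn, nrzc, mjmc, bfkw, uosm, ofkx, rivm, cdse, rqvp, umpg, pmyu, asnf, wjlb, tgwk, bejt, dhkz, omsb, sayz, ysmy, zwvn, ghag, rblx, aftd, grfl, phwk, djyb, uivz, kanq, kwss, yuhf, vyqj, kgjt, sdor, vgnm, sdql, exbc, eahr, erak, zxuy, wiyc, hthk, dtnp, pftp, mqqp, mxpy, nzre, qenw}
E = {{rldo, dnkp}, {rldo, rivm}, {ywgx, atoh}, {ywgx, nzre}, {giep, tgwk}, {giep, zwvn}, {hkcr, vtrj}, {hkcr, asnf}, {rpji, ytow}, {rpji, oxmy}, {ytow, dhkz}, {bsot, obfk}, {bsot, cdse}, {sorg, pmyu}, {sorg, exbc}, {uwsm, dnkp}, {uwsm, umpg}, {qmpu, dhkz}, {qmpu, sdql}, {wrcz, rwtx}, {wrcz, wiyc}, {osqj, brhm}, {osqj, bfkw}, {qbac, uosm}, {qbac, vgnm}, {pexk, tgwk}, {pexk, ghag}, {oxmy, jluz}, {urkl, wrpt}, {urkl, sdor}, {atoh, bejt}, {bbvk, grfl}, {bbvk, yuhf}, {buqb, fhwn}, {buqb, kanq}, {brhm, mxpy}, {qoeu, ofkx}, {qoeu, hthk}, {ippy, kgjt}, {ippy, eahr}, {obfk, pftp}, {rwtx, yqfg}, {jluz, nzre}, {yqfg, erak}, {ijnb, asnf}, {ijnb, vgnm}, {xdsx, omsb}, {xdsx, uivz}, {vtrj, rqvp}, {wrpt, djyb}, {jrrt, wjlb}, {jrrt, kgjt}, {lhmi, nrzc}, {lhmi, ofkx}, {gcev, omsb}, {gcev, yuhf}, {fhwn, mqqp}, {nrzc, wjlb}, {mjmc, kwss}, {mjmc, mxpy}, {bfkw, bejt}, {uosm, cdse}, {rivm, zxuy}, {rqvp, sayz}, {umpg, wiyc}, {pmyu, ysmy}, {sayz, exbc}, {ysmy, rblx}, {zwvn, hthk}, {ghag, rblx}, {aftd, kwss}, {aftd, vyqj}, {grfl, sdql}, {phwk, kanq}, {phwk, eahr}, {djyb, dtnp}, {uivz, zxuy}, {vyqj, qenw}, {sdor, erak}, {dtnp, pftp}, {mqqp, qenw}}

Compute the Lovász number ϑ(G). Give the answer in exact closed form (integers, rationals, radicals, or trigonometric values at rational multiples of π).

81*cos(pi/81)/(cos(pi/81) + 1)

N(umpg) = {uwsm, wiyc}, |N(umpg)| = 2.
N(bejt) = {atoh, bfkw}, |N(bejt)| = 2.
deg(ywgx) = 2; N(ywgx) = {atoh, nzre}.
N(rivm) = {rldo, zxuy}, |N(rivm)| = 2.
Every vertex has degree 2 (N=81); the odd cycle C_{81}.
A has 41 distinct eigenvalues ≈ [2.0, 1.993986, 1.97598, 1.94609, 1.904496, 1.851448, 1.787265, 1.712334, 1.627104, 1.532089, 1.427859, 1.315043, 1.194317, 1.066409, 0.932087, 0.79216, 0.647468, 0.498882, 0.347296, 0.193622, 0.038783, -0.11629, -0.270663, -0.423408, -0.573606, -0.720355, -0.862772, -1.0, -1.131214, -1.255624, -1.372483, -1.481088, -1.580785, -1.670976, -1.751116, -1.820726, -1.879385, -1.926742, -1.962511, -1.986477, -1.998496].
λ_max=2, λ_min=-2*cos(pi/81); ϑ = −81·λ_min/(λ_max−λ_min) = 81*cos(pi/81)/(cos(pi/81) + 1).
ϑ(G) ≈ 40.484765310.
α=40, χ(Ḡ)=41; ϑ=81*cos(pi/81)/(cos(pi/81) + 1) lies between (both strict).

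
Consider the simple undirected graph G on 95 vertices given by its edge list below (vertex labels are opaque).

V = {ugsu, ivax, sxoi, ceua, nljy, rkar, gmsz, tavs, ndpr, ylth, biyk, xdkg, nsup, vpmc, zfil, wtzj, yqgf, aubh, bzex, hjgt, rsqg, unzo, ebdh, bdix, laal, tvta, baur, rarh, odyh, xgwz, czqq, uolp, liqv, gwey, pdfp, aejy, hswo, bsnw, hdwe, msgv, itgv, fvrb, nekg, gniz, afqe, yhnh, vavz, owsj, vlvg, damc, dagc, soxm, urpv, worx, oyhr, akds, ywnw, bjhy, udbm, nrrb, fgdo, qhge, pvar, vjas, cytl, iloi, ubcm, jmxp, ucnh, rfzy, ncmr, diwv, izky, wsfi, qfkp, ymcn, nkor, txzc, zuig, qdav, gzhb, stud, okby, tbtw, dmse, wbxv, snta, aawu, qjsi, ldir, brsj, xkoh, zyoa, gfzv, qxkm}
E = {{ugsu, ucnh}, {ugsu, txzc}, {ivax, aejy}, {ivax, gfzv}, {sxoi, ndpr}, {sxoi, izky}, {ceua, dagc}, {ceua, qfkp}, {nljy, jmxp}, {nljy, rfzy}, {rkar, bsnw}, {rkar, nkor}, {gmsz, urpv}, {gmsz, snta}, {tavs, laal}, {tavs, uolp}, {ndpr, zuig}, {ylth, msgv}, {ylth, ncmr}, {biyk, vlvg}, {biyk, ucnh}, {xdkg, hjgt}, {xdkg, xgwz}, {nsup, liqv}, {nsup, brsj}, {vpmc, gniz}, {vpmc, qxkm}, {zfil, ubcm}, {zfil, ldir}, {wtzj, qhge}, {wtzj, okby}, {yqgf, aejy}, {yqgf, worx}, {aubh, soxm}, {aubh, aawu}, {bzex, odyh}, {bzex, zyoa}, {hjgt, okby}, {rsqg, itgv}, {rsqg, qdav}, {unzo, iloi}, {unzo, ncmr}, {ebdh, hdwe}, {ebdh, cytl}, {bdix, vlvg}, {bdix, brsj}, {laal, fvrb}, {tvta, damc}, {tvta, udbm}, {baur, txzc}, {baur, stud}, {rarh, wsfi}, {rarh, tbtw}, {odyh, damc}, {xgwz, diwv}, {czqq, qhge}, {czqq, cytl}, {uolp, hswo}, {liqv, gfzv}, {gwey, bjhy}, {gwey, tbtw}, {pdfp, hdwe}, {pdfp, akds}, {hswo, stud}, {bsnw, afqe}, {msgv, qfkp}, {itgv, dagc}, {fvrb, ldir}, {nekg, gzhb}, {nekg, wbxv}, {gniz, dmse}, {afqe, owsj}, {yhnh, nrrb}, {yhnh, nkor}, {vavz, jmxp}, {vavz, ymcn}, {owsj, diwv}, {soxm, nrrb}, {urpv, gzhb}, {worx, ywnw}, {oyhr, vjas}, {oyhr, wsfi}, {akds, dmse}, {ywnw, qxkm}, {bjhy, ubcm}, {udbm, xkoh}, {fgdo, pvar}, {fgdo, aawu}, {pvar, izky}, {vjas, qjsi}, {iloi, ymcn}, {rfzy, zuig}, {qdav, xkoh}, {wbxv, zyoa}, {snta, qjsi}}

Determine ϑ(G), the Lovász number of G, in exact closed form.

95*cos(pi/95)/(cos(pi/95) + 1)

N(ugsu) = {ucnh, txzc}, |N(ugsu)| = 2.
Vertex owsj has 2 neighbors: afqe, diwv.
Vertex qfkp has 2 neighbors: ceua, msgv.
deg(biyk) = 2; N(biyk) = {vlvg, ucnh}.
Every vertex has degree 2 (N=95); connected 2-regular on 95 ⇒ C_{95}.
The 48 distinct eigenvalues: [2.0, 1.99563, 1.98253, 1.96076, 1.93042, 1.89163, 1.84458, 1.78946, 1.72651, 1.65602, 1.57828, 1.49364, 1.40247, 1.30517, 1.20216, 1.0939, 0.98085, 0.86351, 0.74239, 0.61803, 0.49097, 0.36176, 0.23097, 0.09917, -0.03307, -0.16516, -0.29653, -0.4266, -0.55481, -0.68059, -0.80339, -0.92268, -1.03794, -1.14866, -1.25435, -1.35456, -1.44885, -1.5368, -1.61803, -1.69219, -1.75895, -1.81801, -1.86913, -1.91207, -1.94665, -1.97272, -1.99017, -1.99891].
With N=95: ϑ(G) = 95·(-(-1)*2*cos(pi/95))/(2−(-2*cos(pi/95))) = 95*cos(pi/95)/(cos(pi/95) + 1).
= 47.4870113… (decimal).
α=47, χ(Ḡ)=48; ϑ=95*cos(pi/95)/(cos(pi/95) + 1) lies between (both strict).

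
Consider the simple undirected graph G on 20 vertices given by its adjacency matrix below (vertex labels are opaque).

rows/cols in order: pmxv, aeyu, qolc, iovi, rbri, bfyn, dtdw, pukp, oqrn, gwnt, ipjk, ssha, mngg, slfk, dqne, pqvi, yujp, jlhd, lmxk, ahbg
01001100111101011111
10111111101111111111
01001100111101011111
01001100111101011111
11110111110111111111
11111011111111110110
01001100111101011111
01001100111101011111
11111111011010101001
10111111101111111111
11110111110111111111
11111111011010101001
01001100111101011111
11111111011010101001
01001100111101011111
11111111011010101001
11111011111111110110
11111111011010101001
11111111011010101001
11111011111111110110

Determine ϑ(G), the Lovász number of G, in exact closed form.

deg(ipjk) = 18; N(ipjk) = {pmxv, aeyu, qolc, iovi, bfyn, dtdw, pukp, oqrn, gwnt, ssha, mngg, slfk, dqne, pqvi, yujp, jlhd, lmxk, ahbg}.
N(qolc) = {aeyu, rbri, bfyn, oqrn, gwnt, ipjk, ssha, slfk, pqvi, yujp, jlhd, lmxk, ahbg}, |N(qolc)| = 13.
deg(iovi) = 13; N(iovi) = {aeyu, rbri, bfyn, oqrn, gwnt, ipjk, ssha, slfk, pqvi, yujp, jlhd, lmxk, ahbg}.
deg(lmxk) = 14; N(lmxk) = {pmxv, aeyu, qolc, iovi, rbri, bfyn, dtdw, pukp, gwnt, ipjk, mngg, dqne, yujp, ahbg}.
Complete 5-partite, parts [7, 6, 3, 2, 2]: perfect, ϑ = α = 7.
Numerically 7.00000.
Lovász sandwich 7 ≤ 7 ≤ 7: collapsed.

7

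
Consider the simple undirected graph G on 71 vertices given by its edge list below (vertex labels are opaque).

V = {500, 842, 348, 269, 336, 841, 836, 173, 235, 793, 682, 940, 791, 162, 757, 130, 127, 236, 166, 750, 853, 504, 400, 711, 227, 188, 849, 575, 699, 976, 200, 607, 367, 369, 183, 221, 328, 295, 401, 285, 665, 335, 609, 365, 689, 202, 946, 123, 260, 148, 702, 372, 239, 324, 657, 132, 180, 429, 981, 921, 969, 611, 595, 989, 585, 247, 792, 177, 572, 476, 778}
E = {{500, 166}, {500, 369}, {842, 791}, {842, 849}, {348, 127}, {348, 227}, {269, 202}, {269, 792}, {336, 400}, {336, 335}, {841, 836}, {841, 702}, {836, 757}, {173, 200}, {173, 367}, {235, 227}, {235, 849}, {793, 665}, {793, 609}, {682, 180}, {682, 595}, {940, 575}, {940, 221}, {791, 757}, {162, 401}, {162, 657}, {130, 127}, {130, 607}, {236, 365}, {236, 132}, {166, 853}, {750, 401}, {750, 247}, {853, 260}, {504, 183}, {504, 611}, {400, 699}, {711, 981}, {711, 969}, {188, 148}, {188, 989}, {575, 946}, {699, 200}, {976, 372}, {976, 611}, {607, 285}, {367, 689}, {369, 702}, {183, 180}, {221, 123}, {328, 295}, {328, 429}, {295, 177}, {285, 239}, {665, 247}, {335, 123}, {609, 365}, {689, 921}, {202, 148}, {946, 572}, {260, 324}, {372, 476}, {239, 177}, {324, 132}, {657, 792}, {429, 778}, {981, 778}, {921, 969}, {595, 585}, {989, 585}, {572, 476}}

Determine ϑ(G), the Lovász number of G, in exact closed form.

71*cos(pi/71)/(cos(pi/71) + 1)

Vertex 183 has 2 neighbors: 504, 180.
N(285) = {607, 239}, |N(285)| = 2.
Vertex 177 has 2 neighbors: 295, 239.
N(247) = {750, 665}, |N(247)| = 2.
2-regular, N=71; connected 2-regular on 71 ⇒ C_{71}.
A has 36 distinct eigenvalues ≈ [2.0, 1.992, 1.969, 1.93, 1.876, 1.807, 1.725, 1.628, 1.519, 1.398, 1.267, 1.125, 0.974, 0.816, 0.652, 0.482, 0.308, 0.133, -0.044, -0.221, -0.396, -0.567, -0.735, -0.896, -1.051, -1.197, -1.334, -1.46, -1.575, -1.678, -1.768, -1.843, -1.905, -1.951, -1.982, -1.998].
−71·(-2*cos(pi/71)) / ((2)−(-2*cos(pi/71))) = 71*cos(pi/71)/(cos(pi/71) + 1) = ϑ(G).
= 35.482618… (decimal).
Sandwich: α(G)=35 ≤ ϑ(G)=71*cos(pi/71)/(cos(pi/71) + 1) ≤ χ(Ḡ)=36 (both strict).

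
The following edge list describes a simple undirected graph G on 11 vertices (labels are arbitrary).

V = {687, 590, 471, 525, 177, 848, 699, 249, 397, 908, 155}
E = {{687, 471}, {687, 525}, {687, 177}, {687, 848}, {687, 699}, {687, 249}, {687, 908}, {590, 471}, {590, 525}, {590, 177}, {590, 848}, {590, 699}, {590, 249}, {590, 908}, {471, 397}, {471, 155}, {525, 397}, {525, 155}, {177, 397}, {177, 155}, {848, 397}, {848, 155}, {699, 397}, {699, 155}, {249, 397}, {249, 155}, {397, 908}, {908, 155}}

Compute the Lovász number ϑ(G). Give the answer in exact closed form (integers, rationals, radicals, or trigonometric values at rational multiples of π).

N(525) = {687, 590, 397, 155}, |N(525)| = 4.
deg(397) = 7; N(397) = {471, 525, 177, 848, 699, 249, 908}.
Vertex 687 has 7 neighbors: 471, 525, 177, 848, 699, 249, 908.
deg(848) = 4; N(848) = {687, 590, 397, 155}.
G = K_{7,4}: α = 7 = χ(Ḡ), so ϑ = 7.
Numerically 7.000000.
Lovász sandwich 7 ≤ 7 ≤ 7: collapsed.

7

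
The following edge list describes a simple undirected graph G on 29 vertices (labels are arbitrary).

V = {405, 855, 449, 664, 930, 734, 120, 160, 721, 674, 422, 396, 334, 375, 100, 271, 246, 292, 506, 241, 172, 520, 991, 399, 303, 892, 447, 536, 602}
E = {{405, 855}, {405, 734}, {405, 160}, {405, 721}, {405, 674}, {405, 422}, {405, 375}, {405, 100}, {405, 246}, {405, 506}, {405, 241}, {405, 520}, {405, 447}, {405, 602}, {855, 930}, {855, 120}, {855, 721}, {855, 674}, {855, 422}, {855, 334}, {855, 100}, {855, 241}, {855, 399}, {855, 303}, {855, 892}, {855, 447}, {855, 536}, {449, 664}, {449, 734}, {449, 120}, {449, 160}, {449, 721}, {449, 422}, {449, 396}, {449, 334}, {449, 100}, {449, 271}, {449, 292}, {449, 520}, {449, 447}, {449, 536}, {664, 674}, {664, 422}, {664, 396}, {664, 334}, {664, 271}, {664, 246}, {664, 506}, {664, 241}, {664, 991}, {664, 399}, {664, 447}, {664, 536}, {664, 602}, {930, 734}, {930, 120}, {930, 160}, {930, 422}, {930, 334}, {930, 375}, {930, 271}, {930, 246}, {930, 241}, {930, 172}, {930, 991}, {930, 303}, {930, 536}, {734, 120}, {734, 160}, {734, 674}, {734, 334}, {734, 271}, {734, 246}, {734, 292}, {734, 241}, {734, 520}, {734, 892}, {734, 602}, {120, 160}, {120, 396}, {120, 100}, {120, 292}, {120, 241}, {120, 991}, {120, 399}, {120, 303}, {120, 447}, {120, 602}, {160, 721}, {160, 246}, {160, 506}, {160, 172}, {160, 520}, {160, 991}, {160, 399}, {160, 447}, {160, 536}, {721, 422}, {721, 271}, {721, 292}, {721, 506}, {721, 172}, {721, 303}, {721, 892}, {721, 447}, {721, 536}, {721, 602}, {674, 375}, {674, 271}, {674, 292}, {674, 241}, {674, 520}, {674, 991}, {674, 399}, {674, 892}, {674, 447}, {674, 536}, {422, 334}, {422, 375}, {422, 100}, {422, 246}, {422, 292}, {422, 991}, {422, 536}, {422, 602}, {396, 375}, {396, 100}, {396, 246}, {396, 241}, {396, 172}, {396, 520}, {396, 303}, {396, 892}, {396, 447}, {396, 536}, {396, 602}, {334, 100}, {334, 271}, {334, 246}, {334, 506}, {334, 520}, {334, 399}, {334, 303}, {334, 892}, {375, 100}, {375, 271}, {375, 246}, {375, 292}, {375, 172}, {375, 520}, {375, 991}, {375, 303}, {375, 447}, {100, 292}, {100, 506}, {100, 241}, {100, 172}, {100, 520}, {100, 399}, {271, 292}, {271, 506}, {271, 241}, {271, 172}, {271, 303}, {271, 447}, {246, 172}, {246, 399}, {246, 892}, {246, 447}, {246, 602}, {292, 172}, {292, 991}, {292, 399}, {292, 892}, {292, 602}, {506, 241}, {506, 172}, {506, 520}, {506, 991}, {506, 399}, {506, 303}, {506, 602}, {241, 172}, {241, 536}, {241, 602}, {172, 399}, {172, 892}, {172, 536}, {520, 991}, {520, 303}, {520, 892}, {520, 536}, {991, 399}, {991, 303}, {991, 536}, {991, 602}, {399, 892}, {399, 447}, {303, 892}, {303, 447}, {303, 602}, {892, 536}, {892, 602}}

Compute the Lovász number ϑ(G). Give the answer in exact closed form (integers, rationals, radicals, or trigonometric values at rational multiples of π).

sqrt(29)

Vertex 602 has 14 neighbors: 405, 664, 734, 120, 721, 422, 396, 246, 292, 506, 241, 991, 303, 892.
deg(100) = 14; N(100) = {405, 855, 449, 120, 422, 396, 334, 375, 292, 506, 241, 172, 520, 399}.
Vertex 292 has 14 neighbors: 449, 734, 120, 721, 674, 422, 375, 100, 271, 172, 991, 399, 892, 602.
N(303) = {855, 930, 120, 721, 396, 334, 375, 271, 506, 520, 991, 892, 447, 602}, |N(303)| = 14.
Regular of degree 14 on 29 vertices: strongly regular (29,14,6,7).
A has 3 distinct eigenvalues ≈ [14.0, 2.1926, -3.1926].
Lovász (edge-transitive): ϑ = −29·(-sqrt(29)/2 - 1/2)/((14)−(-sqrt(29)/2 - 1/2)) = sqrt(29).
Numerically 5.3851648.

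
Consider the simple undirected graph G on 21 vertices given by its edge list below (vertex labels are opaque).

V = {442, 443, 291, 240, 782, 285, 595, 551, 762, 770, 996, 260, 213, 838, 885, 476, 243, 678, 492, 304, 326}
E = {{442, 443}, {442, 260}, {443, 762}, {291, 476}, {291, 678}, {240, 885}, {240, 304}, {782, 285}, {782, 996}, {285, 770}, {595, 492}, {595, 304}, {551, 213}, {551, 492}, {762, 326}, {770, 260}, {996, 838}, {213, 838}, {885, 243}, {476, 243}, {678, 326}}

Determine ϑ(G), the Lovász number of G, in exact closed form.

21*cos(pi/21)/(cos(pi/21) + 1)

N(492) = {595, 551}, |N(492)| = 2.
Vertex 285 has 2 neighbors: 782, 770.
deg(770) = 2; N(770) = {285, 260}.
Vertex 304 has 2 neighbors: 240, 595.
Every vertex has degree 2 (N=21); this is C_{21}, the 21-cycle.
spec(A) ≈ [2.0, 1.91115, 1.65248, 1.24698, 0.73068, 0.14946, -0.44504, -1.0, -1.4661, -1.80194, -1.97766] (distinct, 5 d.p.).
With N=21: ϑ(G) = 21·(-(-1)*2*cos(pi/21))/(2−(-2*cos(pi/21))) = 21*cos(pi/21)/(cos(pi/21) + 1).
≈ 10.4410 (to 4 d.p.).
10 ≤ 21*cos(pi/21)/(cos(pi/21) + 1) ≤ 11: both strict.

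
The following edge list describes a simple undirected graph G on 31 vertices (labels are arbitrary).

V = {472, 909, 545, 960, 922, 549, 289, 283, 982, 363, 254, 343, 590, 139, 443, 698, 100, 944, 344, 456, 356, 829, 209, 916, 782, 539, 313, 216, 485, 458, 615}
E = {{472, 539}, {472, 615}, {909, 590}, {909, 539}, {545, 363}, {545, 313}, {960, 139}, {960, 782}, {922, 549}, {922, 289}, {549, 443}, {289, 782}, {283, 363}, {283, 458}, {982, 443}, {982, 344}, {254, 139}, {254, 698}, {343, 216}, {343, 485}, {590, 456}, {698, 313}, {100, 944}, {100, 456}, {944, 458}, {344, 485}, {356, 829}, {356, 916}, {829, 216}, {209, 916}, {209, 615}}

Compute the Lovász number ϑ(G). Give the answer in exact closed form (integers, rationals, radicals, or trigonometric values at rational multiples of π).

31*cos(pi/31)/(cos(pi/31) + 1)

Vertex 472 has 2 neighbors: 539, 615.
Vertex 545 has 2 neighbors: 363, 313.
N(698) = {254, 313}, |N(698)| = 2.
N(982) = {443, 344}, |N(982)| = 2.
Every vertex has degree 2 (N=31); the odd cycle C_{31}.
Distinct eigenvalues (to 5 d.p.): [2.0, 1.95906, 1.83792, 1.64153, 1.37793, 1.05793, 0.69461, 0.30286, -0.1013, -0.50131, -0.88079, -1.22421, -1.51752, -1.74869, -1.90828, -1.98974].
Lovász: ϑ = −31(-2*cos(pi/31))/(2+-(-1)*2*cos(pi/31)) = 31*cos(pi/31)/(cos(pi/31) + 1).
= 15.460135… (decimal).
Lovász sandwich 15 ≤ 31*cos(pi/31)/(cos(pi/31) + 1) ≤ 16: both strict.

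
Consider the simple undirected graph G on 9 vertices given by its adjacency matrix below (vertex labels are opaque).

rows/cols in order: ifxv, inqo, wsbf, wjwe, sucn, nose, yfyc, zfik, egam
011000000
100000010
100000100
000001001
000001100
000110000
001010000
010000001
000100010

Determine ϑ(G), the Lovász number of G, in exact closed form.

Vertex inqo has 2 neighbors: ifxv, zfik.
deg(wsbf) = 2; N(wsbf) = {ifxv, yfyc}.
deg(wjwe) = 2; N(wjwe) = {nose, egam}.
deg(yfyc) = 2; N(yfyc) = {wsbf, sucn}.
9-vertex 2-regular graph: the odd cycle C_{9}.
Distinct eigenvalues (to 5 d.p.): [2.0, 1.53209, 0.3473, -1.0, -1.87939].
Lovász: ϑ = −9(-2*cos(pi/9))/(2+-(-1)*2*cos(pi/9)) = 9*cos(pi/9)/(cos(pi/9) + 1).
ϑ(G) ≈ 4.36008958.
Check 4 ≤ 9*cos(pi/9)/(cos(pi/9) + 1) ≤ 5: both strict.

9*cos(pi/9)/(cos(pi/9) + 1)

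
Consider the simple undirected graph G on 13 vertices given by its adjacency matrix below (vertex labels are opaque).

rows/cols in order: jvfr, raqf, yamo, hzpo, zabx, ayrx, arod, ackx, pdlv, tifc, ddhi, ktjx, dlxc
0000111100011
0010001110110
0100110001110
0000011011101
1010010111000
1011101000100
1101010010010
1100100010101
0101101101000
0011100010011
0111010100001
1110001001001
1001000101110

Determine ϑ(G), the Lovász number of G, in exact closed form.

Vertex dlxc has 6 neighbors: jvfr, hzpo, ackx, tifc, ddhi, ktjx.
Vertex ktjx has 6 neighbors: jvfr, raqf, yamo, arod, tifc, dlxc.
deg(pdlv) = 6; N(pdlv) = {raqf, hzpo, zabx, arod, ackx, tifc}.
Vertex tifc has 6 neighbors: yamo, hzpo, zabx, pdlv, ktjx, dlxc.
G on 13 vertices is 6-regular; strongly regular (13,6,2,3).
Distinct eigenvalues (to 5 d.p.): [6.0, 1.30278, -2.30278].
Lovász (edge-transitive): ϑ = −13·(-sqrt(13)/2 - 1/2)/((6)−(-sqrt(13)/2 - 1/2)) = sqrt(13).
Numerically 3.6056.

sqrt(13)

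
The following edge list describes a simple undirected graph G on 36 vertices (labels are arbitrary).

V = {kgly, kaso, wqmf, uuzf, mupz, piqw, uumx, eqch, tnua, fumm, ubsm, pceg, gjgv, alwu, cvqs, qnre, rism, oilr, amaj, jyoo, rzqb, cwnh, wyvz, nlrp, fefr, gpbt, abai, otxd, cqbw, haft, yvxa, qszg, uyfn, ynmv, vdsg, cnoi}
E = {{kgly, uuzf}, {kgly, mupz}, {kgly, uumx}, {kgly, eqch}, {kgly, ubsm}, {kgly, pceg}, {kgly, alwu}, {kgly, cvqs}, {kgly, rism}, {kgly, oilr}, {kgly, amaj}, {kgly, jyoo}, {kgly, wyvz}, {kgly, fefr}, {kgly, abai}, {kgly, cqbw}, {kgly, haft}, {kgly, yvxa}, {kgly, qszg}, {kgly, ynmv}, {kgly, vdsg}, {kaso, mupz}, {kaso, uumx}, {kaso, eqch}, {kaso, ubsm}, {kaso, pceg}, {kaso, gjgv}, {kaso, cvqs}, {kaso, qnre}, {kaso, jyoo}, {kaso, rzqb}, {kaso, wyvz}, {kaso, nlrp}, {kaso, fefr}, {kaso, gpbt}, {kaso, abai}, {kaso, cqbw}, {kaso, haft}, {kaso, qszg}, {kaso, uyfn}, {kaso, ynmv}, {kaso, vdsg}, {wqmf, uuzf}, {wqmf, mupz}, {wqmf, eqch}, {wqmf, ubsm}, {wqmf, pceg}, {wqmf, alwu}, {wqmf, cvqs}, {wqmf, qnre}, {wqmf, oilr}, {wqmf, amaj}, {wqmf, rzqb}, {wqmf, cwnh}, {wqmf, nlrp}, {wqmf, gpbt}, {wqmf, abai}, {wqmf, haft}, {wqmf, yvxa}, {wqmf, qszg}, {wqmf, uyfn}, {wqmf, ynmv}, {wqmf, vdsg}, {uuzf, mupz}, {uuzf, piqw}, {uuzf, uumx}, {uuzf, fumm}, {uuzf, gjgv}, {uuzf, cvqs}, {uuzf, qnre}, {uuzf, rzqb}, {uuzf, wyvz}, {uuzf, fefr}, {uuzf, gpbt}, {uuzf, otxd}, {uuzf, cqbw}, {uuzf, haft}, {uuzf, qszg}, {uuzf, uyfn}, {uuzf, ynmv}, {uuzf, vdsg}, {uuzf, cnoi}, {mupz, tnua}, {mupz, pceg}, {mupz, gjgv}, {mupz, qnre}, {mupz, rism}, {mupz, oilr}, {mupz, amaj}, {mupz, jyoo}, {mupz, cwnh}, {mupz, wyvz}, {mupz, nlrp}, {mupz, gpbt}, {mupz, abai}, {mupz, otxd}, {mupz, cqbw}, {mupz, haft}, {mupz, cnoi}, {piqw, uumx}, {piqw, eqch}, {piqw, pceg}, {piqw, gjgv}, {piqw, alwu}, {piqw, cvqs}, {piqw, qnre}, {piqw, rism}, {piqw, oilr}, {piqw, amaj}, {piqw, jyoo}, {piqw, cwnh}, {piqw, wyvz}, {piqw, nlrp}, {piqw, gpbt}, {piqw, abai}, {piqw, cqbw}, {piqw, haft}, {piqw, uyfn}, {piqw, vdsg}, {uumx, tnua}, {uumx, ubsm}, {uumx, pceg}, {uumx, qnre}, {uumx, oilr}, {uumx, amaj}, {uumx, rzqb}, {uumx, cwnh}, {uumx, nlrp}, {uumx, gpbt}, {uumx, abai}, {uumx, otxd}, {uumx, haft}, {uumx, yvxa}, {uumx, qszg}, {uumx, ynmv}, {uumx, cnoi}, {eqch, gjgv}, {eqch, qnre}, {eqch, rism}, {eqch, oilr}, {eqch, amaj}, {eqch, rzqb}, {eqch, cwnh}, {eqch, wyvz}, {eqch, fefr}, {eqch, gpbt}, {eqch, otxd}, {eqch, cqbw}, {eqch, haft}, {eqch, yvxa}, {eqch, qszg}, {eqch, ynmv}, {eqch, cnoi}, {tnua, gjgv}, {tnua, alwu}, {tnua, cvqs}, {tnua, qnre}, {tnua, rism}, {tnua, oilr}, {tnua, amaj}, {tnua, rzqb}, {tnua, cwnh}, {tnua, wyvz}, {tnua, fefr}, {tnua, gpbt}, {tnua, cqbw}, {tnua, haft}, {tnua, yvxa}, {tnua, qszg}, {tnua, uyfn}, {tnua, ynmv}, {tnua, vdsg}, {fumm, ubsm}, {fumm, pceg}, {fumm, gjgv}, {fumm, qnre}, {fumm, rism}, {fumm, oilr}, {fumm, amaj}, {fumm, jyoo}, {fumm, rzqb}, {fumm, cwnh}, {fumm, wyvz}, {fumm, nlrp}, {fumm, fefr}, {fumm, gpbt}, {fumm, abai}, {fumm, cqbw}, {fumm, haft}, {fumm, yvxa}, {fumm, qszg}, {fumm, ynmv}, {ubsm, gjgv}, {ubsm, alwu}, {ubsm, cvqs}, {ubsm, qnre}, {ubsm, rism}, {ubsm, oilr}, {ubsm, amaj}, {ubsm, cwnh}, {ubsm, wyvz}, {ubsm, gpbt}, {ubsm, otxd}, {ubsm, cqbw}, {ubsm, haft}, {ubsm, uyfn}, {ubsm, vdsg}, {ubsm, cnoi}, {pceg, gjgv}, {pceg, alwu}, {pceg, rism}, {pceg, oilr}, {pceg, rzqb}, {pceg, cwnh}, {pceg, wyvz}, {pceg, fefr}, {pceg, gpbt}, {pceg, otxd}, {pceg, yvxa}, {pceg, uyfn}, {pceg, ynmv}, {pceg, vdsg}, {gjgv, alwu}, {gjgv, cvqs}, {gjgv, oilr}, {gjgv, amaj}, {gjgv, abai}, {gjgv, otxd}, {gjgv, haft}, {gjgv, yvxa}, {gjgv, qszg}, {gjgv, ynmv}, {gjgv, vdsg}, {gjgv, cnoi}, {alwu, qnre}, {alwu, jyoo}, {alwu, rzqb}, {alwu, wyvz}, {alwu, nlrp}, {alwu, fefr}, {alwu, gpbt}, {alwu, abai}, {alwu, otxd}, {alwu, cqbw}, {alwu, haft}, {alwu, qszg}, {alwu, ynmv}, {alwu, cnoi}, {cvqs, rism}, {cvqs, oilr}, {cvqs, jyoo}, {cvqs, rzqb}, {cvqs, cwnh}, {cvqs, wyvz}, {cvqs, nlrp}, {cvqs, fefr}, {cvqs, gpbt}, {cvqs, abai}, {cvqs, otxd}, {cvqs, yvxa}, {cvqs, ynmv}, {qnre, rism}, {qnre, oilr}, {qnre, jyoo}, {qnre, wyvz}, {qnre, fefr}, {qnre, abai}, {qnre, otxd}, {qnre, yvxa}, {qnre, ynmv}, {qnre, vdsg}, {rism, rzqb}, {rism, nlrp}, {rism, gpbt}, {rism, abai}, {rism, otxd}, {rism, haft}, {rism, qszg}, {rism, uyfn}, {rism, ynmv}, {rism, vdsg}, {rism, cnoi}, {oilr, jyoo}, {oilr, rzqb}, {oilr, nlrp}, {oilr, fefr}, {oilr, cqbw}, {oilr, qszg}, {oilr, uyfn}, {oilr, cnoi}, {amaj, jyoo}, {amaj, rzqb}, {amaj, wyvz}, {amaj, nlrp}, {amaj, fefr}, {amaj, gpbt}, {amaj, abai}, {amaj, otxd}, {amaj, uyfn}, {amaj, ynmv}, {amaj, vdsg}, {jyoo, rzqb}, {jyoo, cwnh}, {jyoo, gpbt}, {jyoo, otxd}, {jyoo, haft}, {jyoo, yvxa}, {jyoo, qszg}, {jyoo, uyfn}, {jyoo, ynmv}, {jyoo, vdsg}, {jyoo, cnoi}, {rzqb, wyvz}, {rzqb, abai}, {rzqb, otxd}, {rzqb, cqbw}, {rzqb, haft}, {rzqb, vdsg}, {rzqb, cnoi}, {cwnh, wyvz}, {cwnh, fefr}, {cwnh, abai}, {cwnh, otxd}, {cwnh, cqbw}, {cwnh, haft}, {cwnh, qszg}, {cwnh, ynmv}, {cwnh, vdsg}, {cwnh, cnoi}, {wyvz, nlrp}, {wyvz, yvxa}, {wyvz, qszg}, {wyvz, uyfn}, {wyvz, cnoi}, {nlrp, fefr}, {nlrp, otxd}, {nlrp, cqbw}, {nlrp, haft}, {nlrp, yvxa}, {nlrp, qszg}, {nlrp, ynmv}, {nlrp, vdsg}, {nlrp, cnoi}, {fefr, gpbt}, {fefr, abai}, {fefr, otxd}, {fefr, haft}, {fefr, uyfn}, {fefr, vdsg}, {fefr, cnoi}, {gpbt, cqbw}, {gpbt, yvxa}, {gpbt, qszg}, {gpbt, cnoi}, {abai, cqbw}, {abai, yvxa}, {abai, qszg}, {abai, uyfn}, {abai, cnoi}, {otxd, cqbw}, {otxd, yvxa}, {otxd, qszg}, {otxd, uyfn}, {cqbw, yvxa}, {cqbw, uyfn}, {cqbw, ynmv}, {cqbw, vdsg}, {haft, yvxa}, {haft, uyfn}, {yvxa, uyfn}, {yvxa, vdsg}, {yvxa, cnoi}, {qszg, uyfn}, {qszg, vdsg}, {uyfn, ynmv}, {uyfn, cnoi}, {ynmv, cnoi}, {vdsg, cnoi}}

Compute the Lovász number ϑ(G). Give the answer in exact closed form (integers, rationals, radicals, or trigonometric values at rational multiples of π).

deg(ynmv) = 21; N(ynmv) = {kgly, kaso, wqmf, uuzf, uumx, eqch, tnua, fumm, pceg, gjgv, alwu, cvqs, qnre, rism, amaj, jyoo, cwnh, nlrp, cqbw, uyfn, cnoi}.
N(rism) = {kgly, mupz, piqw, eqch, tnua, fumm, ubsm, pceg, cvqs, qnre, rzqb, nlrp, gpbt, abai, otxd, haft, qszg, uyfn, ynmv, vdsg, cnoi}, |N(rism)| = 21.
deg(otxd) = 21; N(otxd) = {uuzf, mupz, uumx, eqch, ubsm, pceg, gjgv, alwu, cvqs, qnre, rism, amaj, jyoo, rzqb, cwnh, nlrp, fefr, cqbw, yvxa, qszg, uyfn}.
N(jyoo) = {kgly, kaso, mupz, piqw, fumm, alwu, cvqs, qnre, oilr, amaj, rzqb, cwnh, gpbt, otxd, haft, yvxa, qszg, uyfn, ynmv, vdsg, cnoi}, |N(jyoo)| = 21.
Regular of degree 21 on 36 vertices: Kneser K(9,2) on C(9,2)=36 vertices.
spec(A) ≈ [21.0, 1.0, -6.0] (distinct, 3 d.p.).
With N=36: ϑ(G) = 36·(-1*(-6))/(21−(-6)) = 8.
= 8.000000… (decimal).

8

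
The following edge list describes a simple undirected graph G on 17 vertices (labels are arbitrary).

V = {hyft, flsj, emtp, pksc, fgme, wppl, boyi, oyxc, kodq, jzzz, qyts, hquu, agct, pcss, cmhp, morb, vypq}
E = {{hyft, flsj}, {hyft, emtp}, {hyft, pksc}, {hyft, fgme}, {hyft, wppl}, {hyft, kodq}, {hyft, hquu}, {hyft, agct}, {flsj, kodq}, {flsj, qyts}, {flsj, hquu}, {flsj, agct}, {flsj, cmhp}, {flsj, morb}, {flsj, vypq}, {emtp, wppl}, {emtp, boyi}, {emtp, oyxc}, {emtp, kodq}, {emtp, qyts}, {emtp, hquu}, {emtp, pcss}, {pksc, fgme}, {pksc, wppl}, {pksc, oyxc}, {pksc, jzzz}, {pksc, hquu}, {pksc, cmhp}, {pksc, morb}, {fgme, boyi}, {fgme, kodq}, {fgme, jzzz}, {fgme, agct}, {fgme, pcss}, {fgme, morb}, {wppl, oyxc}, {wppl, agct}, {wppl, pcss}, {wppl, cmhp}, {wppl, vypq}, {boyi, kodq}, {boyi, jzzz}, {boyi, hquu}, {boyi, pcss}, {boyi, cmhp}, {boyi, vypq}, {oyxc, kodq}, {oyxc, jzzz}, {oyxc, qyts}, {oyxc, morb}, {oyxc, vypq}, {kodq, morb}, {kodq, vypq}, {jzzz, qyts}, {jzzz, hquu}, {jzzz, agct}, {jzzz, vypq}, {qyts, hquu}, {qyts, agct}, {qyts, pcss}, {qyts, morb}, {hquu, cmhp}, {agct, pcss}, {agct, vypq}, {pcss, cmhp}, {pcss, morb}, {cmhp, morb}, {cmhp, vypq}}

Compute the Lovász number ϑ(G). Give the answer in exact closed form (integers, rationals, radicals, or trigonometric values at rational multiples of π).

sqrt(17)

Vertex kodq has 8 neighbors: hyft, flsj, emtp, fgme, boyi, oyxc, morb, vypq.
Vertex wppl has 8 neighbors: hyft, emtp, pksc, oyxc, agct, pcss, cmhp, vypq.
Vertex flsj has 8 neighbors: hyft, kodq, qyts, hquu, agct, cmhp, morb, vypq.
deg(pcss) = 8; N(pcss) = {emtp, fgme, wppl, boyi, qyts, agct, cmhp, morb}.
8-regular, N=17; strongly regular (17,8,3,4).
The 3 distinct eigenvalues: [8.0, 1.561553, -2.561553].
λ_max=8, λ_min=-sqrt(17)/2 - 1/2; ϑ = −17·λ_min/(λ_max−λ_min) = sqrt(17).
ϑ(G) ≈ 4.1231.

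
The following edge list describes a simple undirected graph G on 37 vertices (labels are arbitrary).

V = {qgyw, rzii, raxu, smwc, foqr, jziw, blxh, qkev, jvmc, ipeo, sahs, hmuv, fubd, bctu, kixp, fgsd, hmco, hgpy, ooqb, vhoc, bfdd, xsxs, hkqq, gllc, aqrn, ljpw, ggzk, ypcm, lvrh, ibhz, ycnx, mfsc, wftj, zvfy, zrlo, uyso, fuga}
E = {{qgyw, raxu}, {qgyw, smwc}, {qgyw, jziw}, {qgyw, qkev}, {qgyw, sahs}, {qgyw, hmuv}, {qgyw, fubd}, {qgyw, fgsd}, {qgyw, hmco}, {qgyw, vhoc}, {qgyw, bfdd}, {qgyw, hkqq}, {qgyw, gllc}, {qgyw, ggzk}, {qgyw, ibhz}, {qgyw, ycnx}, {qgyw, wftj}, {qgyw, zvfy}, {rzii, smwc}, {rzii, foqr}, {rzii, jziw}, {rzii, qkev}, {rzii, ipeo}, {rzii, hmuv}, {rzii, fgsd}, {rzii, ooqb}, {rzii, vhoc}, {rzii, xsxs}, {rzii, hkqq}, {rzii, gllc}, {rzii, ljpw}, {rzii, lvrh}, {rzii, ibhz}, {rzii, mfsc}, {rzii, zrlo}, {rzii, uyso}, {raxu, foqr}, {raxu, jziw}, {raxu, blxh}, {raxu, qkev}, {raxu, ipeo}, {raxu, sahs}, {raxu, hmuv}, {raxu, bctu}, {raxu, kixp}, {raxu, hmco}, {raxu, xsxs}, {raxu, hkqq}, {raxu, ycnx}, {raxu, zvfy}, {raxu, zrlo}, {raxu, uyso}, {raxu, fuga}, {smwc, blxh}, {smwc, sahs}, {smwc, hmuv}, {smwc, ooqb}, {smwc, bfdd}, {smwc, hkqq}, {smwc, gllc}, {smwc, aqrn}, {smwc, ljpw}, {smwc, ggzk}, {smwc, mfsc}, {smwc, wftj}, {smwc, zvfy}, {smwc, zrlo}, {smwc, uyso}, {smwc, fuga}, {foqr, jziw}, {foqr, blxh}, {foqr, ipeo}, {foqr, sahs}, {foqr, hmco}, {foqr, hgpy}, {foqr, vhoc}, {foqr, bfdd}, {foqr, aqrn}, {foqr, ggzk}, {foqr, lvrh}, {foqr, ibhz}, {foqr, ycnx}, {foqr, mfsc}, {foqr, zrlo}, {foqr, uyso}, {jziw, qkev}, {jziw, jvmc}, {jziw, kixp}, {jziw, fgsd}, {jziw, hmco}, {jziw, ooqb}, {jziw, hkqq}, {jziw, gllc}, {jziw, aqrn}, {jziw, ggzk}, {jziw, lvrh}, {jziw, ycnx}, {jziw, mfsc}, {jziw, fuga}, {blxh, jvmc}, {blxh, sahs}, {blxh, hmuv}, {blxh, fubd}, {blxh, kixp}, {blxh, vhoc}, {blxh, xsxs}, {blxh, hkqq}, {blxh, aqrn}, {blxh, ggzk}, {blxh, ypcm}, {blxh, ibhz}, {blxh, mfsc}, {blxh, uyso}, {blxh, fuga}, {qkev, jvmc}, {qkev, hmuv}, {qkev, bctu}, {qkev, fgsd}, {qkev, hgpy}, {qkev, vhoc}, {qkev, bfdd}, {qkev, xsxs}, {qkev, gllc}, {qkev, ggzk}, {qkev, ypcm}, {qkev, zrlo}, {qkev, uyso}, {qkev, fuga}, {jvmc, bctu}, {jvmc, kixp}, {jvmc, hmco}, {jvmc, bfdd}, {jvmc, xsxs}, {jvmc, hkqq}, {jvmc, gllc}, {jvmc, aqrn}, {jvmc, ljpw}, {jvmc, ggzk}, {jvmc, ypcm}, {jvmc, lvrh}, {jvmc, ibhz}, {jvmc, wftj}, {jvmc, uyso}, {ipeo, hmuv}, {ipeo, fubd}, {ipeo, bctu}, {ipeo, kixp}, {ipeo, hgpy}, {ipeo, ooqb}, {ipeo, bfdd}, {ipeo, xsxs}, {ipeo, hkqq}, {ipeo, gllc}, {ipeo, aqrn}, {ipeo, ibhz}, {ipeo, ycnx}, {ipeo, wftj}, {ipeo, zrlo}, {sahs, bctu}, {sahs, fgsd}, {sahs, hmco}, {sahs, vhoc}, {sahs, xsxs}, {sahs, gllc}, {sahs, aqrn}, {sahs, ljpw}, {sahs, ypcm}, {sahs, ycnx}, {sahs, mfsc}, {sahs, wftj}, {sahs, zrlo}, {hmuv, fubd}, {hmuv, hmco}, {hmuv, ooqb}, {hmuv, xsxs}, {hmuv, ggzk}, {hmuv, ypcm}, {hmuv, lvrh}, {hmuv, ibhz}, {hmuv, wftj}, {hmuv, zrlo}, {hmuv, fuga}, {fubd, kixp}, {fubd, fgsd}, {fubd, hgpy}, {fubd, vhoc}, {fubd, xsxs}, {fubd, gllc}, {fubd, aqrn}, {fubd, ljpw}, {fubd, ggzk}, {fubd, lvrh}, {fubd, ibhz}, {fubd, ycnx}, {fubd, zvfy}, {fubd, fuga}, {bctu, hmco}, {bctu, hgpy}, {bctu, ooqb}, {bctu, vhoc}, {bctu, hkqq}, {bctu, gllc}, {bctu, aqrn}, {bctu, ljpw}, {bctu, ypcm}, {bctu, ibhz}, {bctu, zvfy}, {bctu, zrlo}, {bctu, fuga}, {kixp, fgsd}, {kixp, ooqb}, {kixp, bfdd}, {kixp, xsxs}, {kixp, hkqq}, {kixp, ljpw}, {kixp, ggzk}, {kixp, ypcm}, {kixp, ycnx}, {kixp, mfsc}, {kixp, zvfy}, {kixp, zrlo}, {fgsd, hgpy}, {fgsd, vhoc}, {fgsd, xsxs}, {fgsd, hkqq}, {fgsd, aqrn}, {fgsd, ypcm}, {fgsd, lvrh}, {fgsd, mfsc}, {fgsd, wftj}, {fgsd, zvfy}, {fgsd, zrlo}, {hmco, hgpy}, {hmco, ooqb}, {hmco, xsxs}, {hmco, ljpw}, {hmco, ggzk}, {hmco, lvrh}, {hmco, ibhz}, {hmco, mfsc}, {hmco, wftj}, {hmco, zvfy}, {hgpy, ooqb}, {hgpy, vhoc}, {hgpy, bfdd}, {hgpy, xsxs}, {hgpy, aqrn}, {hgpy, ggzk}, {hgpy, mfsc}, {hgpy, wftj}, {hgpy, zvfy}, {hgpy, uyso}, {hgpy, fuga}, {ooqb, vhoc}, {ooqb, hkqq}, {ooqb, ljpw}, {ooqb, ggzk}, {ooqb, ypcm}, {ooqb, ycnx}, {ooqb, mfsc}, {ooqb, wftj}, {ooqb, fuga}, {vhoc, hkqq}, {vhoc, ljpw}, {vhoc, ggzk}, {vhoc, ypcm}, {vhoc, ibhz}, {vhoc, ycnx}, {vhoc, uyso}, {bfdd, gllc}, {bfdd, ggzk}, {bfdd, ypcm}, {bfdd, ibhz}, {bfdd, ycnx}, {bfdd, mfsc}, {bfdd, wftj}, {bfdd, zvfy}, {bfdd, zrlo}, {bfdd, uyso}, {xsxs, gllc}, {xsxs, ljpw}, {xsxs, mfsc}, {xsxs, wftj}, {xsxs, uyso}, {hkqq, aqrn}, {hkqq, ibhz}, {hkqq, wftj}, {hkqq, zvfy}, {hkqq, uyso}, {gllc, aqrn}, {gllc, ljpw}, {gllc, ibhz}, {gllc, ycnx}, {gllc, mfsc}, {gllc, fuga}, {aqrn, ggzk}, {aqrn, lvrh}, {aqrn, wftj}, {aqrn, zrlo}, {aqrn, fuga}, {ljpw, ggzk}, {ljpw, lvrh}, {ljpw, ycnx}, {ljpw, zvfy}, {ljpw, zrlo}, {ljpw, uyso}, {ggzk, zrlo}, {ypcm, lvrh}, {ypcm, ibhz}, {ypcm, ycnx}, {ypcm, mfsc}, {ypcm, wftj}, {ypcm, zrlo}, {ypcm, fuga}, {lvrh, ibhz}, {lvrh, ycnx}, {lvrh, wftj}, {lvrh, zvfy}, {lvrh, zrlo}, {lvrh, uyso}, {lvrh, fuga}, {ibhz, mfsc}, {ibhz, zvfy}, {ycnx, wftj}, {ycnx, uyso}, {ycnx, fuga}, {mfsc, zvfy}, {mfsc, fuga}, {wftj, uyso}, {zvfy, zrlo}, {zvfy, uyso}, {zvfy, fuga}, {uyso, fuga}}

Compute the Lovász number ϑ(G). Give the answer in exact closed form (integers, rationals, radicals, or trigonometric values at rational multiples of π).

sqrt(37)

Vertex qkev has 18 neighbors: qgyw, rzii, raxu, jziw, jvmc, hmuv, bctu, fgsd, hgpy, vhoc, bfdd, xsxs, gllc, ggzk, ypcm, zrlo, uyso, fuga.
N(ljpw) = {rzii, smwc, jvmc, sahs, fubd, bctu, kixp, hmco, ooqb, vhoc, xsxs, gllc, ggzk, lvrh, ycnx, zvfy, zrlo, uyso}, |N(ljpw)| = 18.
deg(uyso) = 18; N(uyso) = {rzii, raxu, smwc, foqr, blxh, qkev, jvmc, hgpy, vhoc, bfdd, xsxs, hkqq, ljpw, lvrh, ycnx, wftj, zvfy, fuga}.
N(xsxs) = {rzii, raxu, blxh, qkev, jvmc, ipeo, sahs, hmuv, fubd, kixp, fgsd, hmco, hgpy, gllc, ljpw, mfsc, wftj, uyso}, |N(xsxs)| = 18.
18-regular, N=37; Paley(37): SR with (k,λ,μ)=(18,8,9).
spec(A) ≈ [18.0, 2.541381, -3.541381] (distinct, 6 d.p.).
λ_max=18, λ_min=-sqrt(37)/2 - 1/2; ϑ = −37·λ_min/(λ_max−λ_min) = sqrt(37).
≈ 6.082762530 (to 9 d.p.).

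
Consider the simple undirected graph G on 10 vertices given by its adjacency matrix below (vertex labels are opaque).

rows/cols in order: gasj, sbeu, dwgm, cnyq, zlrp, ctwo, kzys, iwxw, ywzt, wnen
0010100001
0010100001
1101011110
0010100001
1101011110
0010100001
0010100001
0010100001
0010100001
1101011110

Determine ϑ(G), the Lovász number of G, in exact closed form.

N(wnen) = {gasj, sbeu, cnyq, ctwo, kzys, iwxw, ywzt}, |N(wnen)| = 7.
N(zlrp) = {gasj, sbeu, cnyq, ctwo, kzys, iwxw, ywzt}, |N(zlrp)| = 7.
N(gasj) = {dwgm, zlrp, wnen}, |N(gasj)| = 3.
deg(iwxw) = 3; N(iwxw) = {dwgm, zlrp, wnen}.
Complete multipartite on [7, 3]: sandwich collapses at ϑ=7.
Numerically 7.0000.
7 ≤ 7 ≤ 7: collapsed.

7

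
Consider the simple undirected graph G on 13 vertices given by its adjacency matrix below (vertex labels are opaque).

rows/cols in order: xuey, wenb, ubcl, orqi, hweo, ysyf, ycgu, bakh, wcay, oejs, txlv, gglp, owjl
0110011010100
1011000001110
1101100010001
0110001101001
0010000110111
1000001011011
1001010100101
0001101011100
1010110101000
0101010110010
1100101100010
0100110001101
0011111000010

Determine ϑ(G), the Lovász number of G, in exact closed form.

deg(ycgu) = 6; N(ycgu) = {xuey, orqi, ysyf, bakh, txlv, owjl}.
deg(bakh) = 6; N(bakh) = {orqi, hweo, ycgu, wcay, oejs, txlv}.
deg(wenb) = 6; N(wenb) = {xuey, ubcl, orqi, oejs, txlv, gglp}.
deg(txlv) = 6; N(txlv) = {xuey, wenb, hweo, ycgu, bakh, gglp}.
deg(v) = 6 for all v (|V|=13); SR(13,6,2,3) — a Paley graph.
spec(A) ≈ [6.0, 1.302776, -2.302776] (distinct, 6 d.p.).
Lovász: ϑ = −13(-sqrt(13)/2 - 1/2)/(6+-(-sqrt(13)/2 - 1/2)) = sqrt(13).
ϑ(G) ≈ 3.605551275.

sqrt(13)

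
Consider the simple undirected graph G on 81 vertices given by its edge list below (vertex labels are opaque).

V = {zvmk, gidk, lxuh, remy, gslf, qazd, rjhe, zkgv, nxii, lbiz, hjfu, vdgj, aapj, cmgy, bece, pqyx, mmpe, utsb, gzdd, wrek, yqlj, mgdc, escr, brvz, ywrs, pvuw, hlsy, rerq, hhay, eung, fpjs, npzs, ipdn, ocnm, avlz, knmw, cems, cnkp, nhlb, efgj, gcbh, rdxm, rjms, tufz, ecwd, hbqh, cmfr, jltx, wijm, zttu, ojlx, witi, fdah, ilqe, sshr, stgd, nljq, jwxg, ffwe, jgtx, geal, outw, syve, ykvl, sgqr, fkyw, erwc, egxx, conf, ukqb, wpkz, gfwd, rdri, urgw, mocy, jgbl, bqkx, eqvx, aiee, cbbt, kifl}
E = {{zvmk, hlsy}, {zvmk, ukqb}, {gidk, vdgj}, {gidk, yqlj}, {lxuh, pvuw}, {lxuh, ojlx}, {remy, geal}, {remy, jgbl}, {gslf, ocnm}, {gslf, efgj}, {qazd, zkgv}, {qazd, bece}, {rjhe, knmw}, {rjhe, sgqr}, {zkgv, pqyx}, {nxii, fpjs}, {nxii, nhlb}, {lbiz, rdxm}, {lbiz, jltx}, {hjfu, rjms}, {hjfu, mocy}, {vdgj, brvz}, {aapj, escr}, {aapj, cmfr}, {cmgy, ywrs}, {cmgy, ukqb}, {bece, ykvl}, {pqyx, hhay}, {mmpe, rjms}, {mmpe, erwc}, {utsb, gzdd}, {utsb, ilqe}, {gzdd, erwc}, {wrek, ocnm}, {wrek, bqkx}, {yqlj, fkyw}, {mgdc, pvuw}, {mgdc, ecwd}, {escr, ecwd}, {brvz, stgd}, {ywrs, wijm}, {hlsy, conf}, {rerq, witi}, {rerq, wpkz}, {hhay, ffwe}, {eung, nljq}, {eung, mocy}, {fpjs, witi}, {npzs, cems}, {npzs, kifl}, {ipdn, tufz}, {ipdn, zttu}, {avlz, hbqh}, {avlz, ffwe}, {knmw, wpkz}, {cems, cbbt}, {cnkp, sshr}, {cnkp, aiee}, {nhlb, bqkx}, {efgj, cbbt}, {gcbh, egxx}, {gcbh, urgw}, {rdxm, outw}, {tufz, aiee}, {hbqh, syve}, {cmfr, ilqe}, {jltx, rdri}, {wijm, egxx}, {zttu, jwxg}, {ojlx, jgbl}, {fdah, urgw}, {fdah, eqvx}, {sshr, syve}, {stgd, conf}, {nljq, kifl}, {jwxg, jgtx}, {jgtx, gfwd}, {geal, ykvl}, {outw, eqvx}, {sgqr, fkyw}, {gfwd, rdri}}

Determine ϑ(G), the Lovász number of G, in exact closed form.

Vertex remy has 2 neighbors: geal, jgbl.
deg(eqvx) = 2; N(eqvx) = {fdah, outw}.
Vertex hbqh has 2 neighbors: avlz, syve.
N(witi) = {rerq, fpjs}, |N(witi)| = 2.
Regular of degree 2 on 81 vertices: connected 2-regular on 81 ⇒ C_{81}.
Distinct eigenvalues (to 6 d.p.): [2.0, 1.993986, 1.97598, 1.94609, 1.904496, 1.851448, 1.787265, 1.712334, 1.627104, 1.532089, 1.427859, 1.315043, 1.194317, 1.066409, 0.932087, 0.79216, 0.647468, 0.498882, 0.347296, 0.193622, 0.038783, -0.11629, -0.270663, -0.423408, -0.573606, -0.720355, -0.862772, -1.0, -1.131214, -1.255624, -1.372483, -1.481088, -1.580785, -1.670976, -1.751116, -1.820726, -1.879385, -1.926742, -1.962511, -1.986477, -1.998496].
−81·(-2*cos(pi/81)) / ((2)−(-2*cos(pi/81))) = 81*cos(pi/81)/(cos(pi/81) + 1) = ϑ(G).
Numerically 40.48476531.
40 ≤ 81*cos(pi/81)/(cos(pi/81) + 1) ≤ 41: both strict.

81*cos(pi/81)/(cos(pi/81) + 1)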